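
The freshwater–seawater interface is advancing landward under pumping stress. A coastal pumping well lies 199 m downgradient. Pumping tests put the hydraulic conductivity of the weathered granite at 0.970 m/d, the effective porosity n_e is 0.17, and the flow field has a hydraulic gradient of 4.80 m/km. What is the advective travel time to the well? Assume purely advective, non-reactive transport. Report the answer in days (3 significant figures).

7270 days

q = Ki = 0.970 × 0.0048 = 0.004656 m/d
Seepage velocity v = q / n = 0.004656 / 0.17 = 0.02739 m/d
t = L / v = 199 / 0.02739 = 7266 d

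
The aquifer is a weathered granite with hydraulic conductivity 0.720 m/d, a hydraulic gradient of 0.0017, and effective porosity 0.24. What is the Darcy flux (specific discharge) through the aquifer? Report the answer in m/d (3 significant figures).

0.00122 m/d

q = Ki = 0.720 × 0.0017 = 0.001224 m/d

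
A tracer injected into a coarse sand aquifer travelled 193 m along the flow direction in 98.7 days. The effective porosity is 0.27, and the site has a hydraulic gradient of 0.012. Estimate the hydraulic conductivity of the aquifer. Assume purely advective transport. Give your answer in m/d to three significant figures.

v = L / t = 193 / 98.7 = 1.955 m/d
K = v · n / i = 1.955 × 0.27 / 0.012 = 44.0 m/d

44.0 m/d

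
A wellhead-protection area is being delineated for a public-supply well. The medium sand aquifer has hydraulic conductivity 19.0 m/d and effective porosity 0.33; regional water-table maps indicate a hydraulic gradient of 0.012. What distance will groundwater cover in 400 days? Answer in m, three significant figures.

276 m

Specific discharge q = 19.0 × 0.012 = 0.2280 m/d
Average linear velocity = 0.2280 / 0.33 = 0.6909 m/d
L = v × T = 0.6909 × 400 = 276.4 m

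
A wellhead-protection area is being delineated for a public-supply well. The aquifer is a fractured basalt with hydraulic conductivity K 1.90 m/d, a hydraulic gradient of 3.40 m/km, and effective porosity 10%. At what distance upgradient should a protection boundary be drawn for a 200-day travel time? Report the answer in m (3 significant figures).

12.9 m

Darcy flux q = K·i = 1.90 × 0.0034 = 0.006460 m/d
v_s = q/n_e = 0.006460/0.10 = 0.06460 m/d
L = v × T = 0.06460 × 200 = 12.92 m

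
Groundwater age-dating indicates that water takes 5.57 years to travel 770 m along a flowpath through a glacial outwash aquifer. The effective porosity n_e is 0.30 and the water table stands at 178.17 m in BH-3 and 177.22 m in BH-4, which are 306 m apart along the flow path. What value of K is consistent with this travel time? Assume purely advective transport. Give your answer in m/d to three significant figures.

Hydraulic gradient i = (178.17 − 177.22) / 306 = 0.95 / 306 = 0.003105
t = 5.57 years = 2033 d
v = L / t = 770 / 2033 = 0.3787 m/d
K = v · n / i = 0.3787 × 0.30 / 0.003105 = 36.6 m/d

36.6 m/d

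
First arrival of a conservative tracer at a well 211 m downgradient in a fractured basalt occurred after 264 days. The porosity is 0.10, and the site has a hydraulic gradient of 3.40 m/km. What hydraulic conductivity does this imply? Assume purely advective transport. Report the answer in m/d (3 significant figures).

v = L / t = 211 / 264 = 0.7992 m/d
K = v · n / i = 0.7992 × 0.10 / 0.0034 = 23.5 m/d

23.5 m/d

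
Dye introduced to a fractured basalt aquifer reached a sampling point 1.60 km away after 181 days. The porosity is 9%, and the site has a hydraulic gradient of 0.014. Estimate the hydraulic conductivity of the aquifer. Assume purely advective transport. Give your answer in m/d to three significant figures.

56.8 m/d

L = 1.60 km = 1600 m
v = L / t = 1600 / 181 = 8.840 m/d
K = v · n / i = 8.840 × 0.09 / 0.014 = 56.8 m/d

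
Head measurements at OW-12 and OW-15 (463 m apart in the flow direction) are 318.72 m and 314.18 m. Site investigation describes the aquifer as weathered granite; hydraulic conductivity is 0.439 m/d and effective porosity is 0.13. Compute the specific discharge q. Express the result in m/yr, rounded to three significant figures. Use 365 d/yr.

Hydraulic gradient i = (318.72 − 314.18) / 463 = 4.54 / 463 = 0.009806
Specific discharge q = 0.439 × 0.009806 = 0.004305 m/d
   = 0.004305 × 365 = 1.57 m/yr

1.57 m/yr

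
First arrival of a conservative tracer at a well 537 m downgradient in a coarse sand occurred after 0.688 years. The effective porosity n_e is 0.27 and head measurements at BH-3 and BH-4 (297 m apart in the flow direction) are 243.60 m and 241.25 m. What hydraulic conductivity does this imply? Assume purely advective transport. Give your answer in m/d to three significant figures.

73.0 m/d

Hydraulic gradient i = (243.60 − 241.25) / 297 = 2.35 / 297 = 0.007912
t = 0.688 years = 251.1 d
v = L / t = 537 / 251.1 = 2.138 m/d
K = v · n / i = 2.138 × 0.27 / 0.007912 = 73.0 m/d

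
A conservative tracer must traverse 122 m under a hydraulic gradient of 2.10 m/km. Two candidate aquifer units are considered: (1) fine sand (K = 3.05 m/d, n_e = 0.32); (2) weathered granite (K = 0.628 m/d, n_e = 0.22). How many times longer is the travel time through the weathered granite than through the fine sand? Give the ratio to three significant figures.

Unit 1 (fine sand): v = 3.05×0.0021/0.32 = 0.02002 m/d, t = 122/0.02002 = 6095 d
Unit 2 (weathered granite): v = 0.628×0.0021/0.22 = 0.005995 m/d, t = 122/0.005995 = 20350 d
t(weathered granite) / t(fine sand) = 20350/6095 = 3.34

3.34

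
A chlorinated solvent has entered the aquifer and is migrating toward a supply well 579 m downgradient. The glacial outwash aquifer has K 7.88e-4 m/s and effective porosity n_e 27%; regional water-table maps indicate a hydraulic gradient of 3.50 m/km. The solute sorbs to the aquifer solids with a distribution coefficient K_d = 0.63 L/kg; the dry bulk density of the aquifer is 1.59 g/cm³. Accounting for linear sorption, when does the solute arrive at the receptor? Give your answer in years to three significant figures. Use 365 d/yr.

8.47 years

K = 7.88e-4 m/s × 86400 s/d = 68.08 m/d
Darcy flux q = K·i = 68.08 × 0.0035 = 0.2383 m/d
Seepage velocity v = q / n = 0.2383 / 0.27 = 0.8826 m/d
Retardation R = 1 + ρ_b·K_d/n = 1 + 1.59×0.63/0.27 = 4.710
Contaminant velocity v_c = v/R = 0.8826/4.710 = 0.1874 m/d
t = L/v_c = 579/0.1874 = 3090 d
   = 3090/365 = 8.47 yr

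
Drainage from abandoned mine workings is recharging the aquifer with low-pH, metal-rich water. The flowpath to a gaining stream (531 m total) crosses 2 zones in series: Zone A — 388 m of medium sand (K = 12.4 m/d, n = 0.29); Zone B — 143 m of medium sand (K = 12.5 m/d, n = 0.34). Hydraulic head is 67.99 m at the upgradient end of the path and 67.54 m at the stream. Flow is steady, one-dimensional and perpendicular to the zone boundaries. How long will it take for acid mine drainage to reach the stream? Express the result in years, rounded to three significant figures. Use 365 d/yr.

Total head drop ΔH = 67.99 − 67.54 = 0.45 m
Steady 1-D flow in series ⇒ the Darcy flux q is identical in every zone and the zone head losses add (resistances L/K in series).
Σ(L/K) = 388/12.4 + 143/12.5 = 31.29 + 11.44 = 42.73 d
q = ΔH / Σ(L/K) = 0.45 / 42.73 = 0.01053 m/d (same in every zone)
Zone A: v = q/n = 0.01053/0.29 = 0.03631 m/d → t_A = 388/0.03631 = 10680 d
Zone B: v = q/n = 0.01053/0.34 = 0.03097 m/d → t_B = 143/0.03097 = 4617 d
Total t = 10680 + 4617 = 15300 d
   = 15300 / 365 = 41.9 yr

41.9 years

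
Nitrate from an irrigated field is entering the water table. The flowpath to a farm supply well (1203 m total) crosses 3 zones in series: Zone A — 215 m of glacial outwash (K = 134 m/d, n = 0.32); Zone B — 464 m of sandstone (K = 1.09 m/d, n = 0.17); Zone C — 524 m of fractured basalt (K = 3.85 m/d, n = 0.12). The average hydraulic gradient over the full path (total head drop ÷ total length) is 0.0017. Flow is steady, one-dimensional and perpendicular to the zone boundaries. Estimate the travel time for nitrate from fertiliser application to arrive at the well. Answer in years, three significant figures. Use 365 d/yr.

Continuity: the same q passes through each zone, so ΔH = q·Σ(L_j/K_j) — the zones act as resistances in series.
Σ(L/K) = 215/134 + 464/1.09 + 524/3.85 = 1.604 + 425.7 + 136.1 = 563.4 d
K_eq = L_total / Σ(L/K) = 1203 / 563.4 = 2.135 m/d
q = K_eq · i = 2.135 × 0.0017 = 0.003630 m/d (same in every zone)
Zone A: v = q/n = 0.003630/0.32 = 0.01134 m/d → t_A = 215/0.01134 = 18950 d
Zone B: v = q/n = 0.003630/0.17 = 0.02135 m/d → t_B = 464/0.02135 = 21730 d
Zone C: v = q/n = 0.003630/0.12 = 0.03025 m/d → t_C = 524/0.03025 = 17320 d
Total t = 18950 + 21730 + 17320 = 58010 d
   = 58010 / 365 = 159 yr

159 years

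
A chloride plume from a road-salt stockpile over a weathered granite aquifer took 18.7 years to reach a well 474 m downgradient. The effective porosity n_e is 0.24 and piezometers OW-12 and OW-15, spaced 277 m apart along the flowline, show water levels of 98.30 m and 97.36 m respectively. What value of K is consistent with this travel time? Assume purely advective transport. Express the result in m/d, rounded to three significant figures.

4.91 m/d

Hydraulic gradient i = (98.30 − 97.36) / 277 = 0.94 / 277 = 0.003394
t = 18.7 years = 6826 d
v = L / t = 474 / 6826 = 0.06945 m/d
K = v · n / i = 0.06945 × 0.24 / 0.003394 = 4.91 m/d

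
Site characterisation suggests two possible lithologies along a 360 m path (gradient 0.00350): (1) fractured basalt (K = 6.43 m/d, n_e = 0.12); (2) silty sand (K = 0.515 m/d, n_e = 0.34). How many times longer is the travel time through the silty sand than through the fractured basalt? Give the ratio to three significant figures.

35.4

Unit 1 (fractured basalt): v = 6.43×0.0035/0.12 = 0.1875 m/d, t = 360/0.1875 = 1920 d
Unit 2 (silty sand): v = 0.515×0.0035/0.34 = 0.005301 m/d, t = 360/0.005301 = 67910 d
t(silty sand) / t(fractured basalt) = 67910/1920 = 35.4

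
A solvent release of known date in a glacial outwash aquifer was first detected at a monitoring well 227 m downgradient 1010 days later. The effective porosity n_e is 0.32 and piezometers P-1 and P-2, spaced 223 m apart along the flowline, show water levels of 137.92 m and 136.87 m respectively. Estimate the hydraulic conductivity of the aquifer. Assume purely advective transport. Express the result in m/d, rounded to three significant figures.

Hydraulic gradient i = (137.92 − 136.87) / 223 = 1.05 / 223 = 0.004709
v = L / t = 227 / 1010 = 0.2248 m/d
K = v · n / i = 0.2248 × 0.32 / 0.004709 = 15.3 m/d

15.3 m/d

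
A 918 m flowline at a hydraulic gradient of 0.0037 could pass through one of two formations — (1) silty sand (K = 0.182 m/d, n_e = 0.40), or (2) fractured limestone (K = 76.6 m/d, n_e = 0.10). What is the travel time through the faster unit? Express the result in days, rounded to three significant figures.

324 days

Unit 1 (silty sand): v = 0.182×0.0037/0.40 = 0.001683 m/d, t = 918/0.001683 = 545300 d
Unit 2 (fractured limestone): v = 76.6×0.0037/0.10 = 2.834 m/d, t = 918/2.834 = 323.9 d
Faster unit: t = 324 d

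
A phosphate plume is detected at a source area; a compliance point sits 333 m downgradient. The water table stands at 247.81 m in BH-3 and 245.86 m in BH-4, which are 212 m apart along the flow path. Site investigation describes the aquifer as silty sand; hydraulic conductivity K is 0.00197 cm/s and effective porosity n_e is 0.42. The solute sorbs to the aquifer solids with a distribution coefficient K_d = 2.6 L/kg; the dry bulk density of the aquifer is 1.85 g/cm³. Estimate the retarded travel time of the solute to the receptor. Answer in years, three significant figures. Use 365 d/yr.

305 years

Hydraulic gradient i = (247.81 − 245.86) / 212 = 1.95 / 212 = 0.009198
K = 0.00197 cm/s × 864 = 1.702 m/d
q = Ki = 1.702 × 0.009198 = 0.01566 m/d
Average linear velocity = 0.01566 / 0.42 = 0.03728 m/d
Retardation R = 1 + ρ_b·K_d/n = 1 + 1.85×2.6/0.42 = 12.45
Contaminant velocity v_c = v/R = 0.03728/12.45 = 0.002993 m/d
t = L/v_c = 333/0.002993 = 111200 d
   = 111200/365 = 305 yr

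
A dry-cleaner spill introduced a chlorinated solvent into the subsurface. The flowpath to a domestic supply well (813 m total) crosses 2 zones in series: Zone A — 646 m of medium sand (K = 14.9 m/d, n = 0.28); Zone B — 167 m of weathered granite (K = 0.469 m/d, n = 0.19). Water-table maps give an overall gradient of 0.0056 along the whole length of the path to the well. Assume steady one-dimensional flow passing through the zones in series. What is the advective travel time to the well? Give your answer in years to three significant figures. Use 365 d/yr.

For zones in series the flux q is common to all zones; the equivalent conductivity is the harmonic (thickness-weighted) mean, K_eq = L_total / Σ(L_j/K_j).
Σ(L/K) = 646/14.9 + 167/0.469 = 43.36 + 356.1 = 399.4 d
K_eq = L_total / Σ(L/K) = 813 / 399.4 = 2.035 m/d
q = K_eq · i = 2.035 × 0.0056 = 0.01140 m/d (same in every zone)
Zone A: v = q/n = 0.01140/0.28 = 0.04071 m/d → t_A = 646/0.04071 = 15870 d
Zone B: v = q/n = 0.01140/0.19 = 0.05999 m/d → t_B = 167/0.05999 = 2784 d
Total t = 15870 + 2784 = 18650 d
   = 18650 / 365 = 51.1 yr

51.1 years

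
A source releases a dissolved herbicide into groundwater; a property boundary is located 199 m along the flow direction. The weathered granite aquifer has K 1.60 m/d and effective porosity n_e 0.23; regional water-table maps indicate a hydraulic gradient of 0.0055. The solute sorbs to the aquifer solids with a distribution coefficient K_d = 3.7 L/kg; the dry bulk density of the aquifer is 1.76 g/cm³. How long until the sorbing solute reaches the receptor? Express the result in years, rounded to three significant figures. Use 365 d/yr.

Specific discharge q = 1.60 × 0.0055 = 0.008800 m/d
v_s = q/n_e = 0.008800/0.23 = 0.03826 m/d
Retardation R = 1 + ρ_b·K_d/n = 1 + 1.76×3.7/0.23 = 29.31
Contaminant velocity v_c = v/R = 0.03826/29.31 = 0.001305 m/d
t = L/v_c = 199/0.001305 = 152500 d
   = 152500/365 = 418 yr

418 years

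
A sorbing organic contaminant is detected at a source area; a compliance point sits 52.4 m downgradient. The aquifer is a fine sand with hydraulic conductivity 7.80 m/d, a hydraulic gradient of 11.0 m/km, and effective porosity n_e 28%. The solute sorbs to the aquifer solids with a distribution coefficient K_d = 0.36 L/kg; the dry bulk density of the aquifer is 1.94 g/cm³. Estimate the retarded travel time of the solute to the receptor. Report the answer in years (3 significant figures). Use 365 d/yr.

Darcy flux q = K·i = 7.80 × 0.011 = 0.08580 m/d
v = Ki/n = 7.80·0.011/0.28 = 0.3064 m/d
Retardation R = 1 + ρ_b·K_d/n = 1 + 1.94×0.36/0.28 = 3.494
Contaminant velocity v_c = v/R = 0.3064/3.494 = 0.08769 m/d
t = L/v_c = 52.4/0.08769 = 597.5 d
   = 597.5/365 = 1.64 yr

1.64 years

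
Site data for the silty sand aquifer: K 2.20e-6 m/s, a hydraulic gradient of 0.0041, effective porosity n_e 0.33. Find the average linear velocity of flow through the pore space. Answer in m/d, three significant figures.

K = 2.20e-6 m/s × 86400 s/d = 0.1901 m/d
Darcy flux q = K·i = 0.1901 × 0.0041 = 7.793e-4 m/d
Seepage velocity v = q / n = 7.793e-4 / 0.33 = 0.002362 m/d

0.00236 m/d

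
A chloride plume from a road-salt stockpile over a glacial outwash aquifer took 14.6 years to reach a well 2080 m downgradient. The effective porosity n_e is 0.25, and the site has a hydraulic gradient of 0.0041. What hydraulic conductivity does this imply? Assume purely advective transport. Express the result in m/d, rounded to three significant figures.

23.8 m/d

t = 14.6 years = 5329 d
v = L / t = 2080 / 5329 = 0.3903 m/d
K = v · n / i = 0.3903 × 0.25 / 0.0041 = 23.8 m/d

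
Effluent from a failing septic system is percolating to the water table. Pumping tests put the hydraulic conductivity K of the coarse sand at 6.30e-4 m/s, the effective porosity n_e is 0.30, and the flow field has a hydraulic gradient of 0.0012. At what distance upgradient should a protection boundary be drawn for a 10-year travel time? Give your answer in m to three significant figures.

795 m

K = 6.30e-4 m/s × 86400 s/d = 54.43 m/d
Specific discharge q = 54.43 × 0.0012 = 0.06532 m/d
v = Ki/n = 54.43·0.0012/0.30 = 0.2177 m/d
T = 10 yr × 365 = 3650 d
L = v × T = 0.2177 × 3650 = 794.7 m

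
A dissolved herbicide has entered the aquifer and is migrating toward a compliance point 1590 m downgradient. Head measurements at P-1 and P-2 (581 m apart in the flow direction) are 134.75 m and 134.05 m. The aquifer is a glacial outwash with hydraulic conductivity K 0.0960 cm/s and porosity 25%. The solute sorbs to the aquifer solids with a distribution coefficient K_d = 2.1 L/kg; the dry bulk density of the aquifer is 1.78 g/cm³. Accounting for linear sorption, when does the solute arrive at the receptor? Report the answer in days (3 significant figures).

Hydraulic gradient i = (134.75 − 134.05) / 581 = 0.70 / 581 = 0.001205
K = 0.0960 cm/s × 864 = 82.94 m/d
Specific discharge q = 82.94 × 0.001205 = 0.09993 m/d
Seepage velocity v = q / n = 0.09993 / 0.25 = 0.3997 m/d
Retardation R = 1 + ρ_b·K_d/n = 1 + 1.78×2.1/0.25 = 15.95
Contaminant velocity v_c = v/R = 0.3997/15.95 = 0.02506 m/d
t = L/v_c = 1590/0.02506 = 63450 d

63500 days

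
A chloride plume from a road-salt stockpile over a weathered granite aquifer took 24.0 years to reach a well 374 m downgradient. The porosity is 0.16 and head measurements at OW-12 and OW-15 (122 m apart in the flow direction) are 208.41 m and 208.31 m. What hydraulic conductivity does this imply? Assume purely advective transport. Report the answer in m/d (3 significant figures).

8.33 m/d

Hydraulic gradient i = (208.41 − 208.31) / 122 = 0.10 / 122 = 8.197e-4
t = 24.0 years = 8760 d
v = L / t = 374 / 8760 = 0.04269 m/d
K = v · n / i = 0.04269 × 0.16 / 8.197e-4 = 8.33 m/d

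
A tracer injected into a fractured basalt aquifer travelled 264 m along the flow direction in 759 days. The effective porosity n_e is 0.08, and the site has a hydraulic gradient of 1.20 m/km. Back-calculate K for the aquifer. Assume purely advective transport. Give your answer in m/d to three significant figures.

23.2 m/d

v = L / t = 264 / 759 = 0.3478 m/d
K = v · n / i = 0.3478 × 0.08 / 0.0012 = 23.2 m/d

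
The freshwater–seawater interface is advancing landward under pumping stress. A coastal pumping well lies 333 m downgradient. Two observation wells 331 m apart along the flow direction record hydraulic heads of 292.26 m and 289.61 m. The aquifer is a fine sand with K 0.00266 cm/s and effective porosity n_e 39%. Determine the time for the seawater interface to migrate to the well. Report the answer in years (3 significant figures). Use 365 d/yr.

Hydraulic gradient i = (292.26 − 289.61) / 331 = 2.65 / 331 = 0.008006
K = 0.00266 cm/s × 864 = 2.298 m/d
q = Ki = 2.298 × 0.008006 = 0.01840 m/d
v = Ki/n = 2.298·0.008006/0.39 = 0.04718 m/d
t = L / v = 333 / 0.04718 = 7058 d
   = 7058 / 365 = 19.3 yr

19.3 years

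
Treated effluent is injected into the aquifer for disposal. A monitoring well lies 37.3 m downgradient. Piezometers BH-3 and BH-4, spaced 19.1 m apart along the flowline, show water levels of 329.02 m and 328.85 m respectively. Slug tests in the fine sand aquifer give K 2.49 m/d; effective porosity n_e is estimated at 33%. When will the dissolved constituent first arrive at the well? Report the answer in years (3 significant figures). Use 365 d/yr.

1.52 years

Hydraulic gradient i = (329.02 − 328.85) / 19.1 = 0.17 / 19.1 = 0.008901
Specific discharge q = 2.49 × 0.008901 = 0.02216 m/d
Seepage velocity v = q / n = 0.02216 / 0.33 = 0.06716 m/d
t = L / v = 37.3 / 0.06716 = 555.4 d
   = 555.4 / 365 = 1.52 yr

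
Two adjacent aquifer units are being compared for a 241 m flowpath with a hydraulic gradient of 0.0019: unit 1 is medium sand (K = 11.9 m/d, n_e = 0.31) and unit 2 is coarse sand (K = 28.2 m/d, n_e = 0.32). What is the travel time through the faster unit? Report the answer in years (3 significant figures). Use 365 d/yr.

3.94 years

Unit 1 (medium sand): v = 11.9×0.0019/0.31 = 0.07294 m/d, t = 241/0.07294 = 3304 d
Unit 2 (coarse sand): v = 28.2×0.0019/0.32 = 0.1674 m/d, t = 241/0.1674 = 1439 d
Faster: 1439 d / 365 = 3.94 yr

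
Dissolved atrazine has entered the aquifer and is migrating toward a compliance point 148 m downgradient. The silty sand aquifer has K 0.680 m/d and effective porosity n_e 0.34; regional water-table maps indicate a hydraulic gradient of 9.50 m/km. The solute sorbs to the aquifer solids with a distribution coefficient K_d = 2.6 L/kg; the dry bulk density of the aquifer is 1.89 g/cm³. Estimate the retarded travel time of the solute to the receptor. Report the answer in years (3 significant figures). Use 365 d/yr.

330 years

Darcy flux q = K·i = 0.680 × 0.0095 = 0.006460 m/d
Seepage velocity v = q / n = 0.006460 / 0.34 = 0.01900 m/d
Retardation R = 1 + ρ_b·K_d/n = 1 + 1.89×2.6/0.34 = 15.45
Contaminant velocity v_c = v/R = 0.01900/15.45 = 0.001230 m/d
t = L/v_c = 148/0.001230 = 120400 d
   = 120400/365 = 330 yr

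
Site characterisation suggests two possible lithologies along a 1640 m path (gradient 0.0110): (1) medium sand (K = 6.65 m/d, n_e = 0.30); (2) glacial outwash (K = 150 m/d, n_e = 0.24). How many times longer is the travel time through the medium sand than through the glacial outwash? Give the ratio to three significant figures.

28.2

Unit 1 (medium sand): v = 6.65×0.011/0.30 = 0.2438 m/d, t = 1640/0.2438 = 6726 d
Unit 2 (glacial outwash): v = 150×0.011/0.24 = 6.875 m/d, t = 1640/6.875 = 238.5 d
t(medium sand) / t(glacial outwash) = 6726/238.5 = 28.2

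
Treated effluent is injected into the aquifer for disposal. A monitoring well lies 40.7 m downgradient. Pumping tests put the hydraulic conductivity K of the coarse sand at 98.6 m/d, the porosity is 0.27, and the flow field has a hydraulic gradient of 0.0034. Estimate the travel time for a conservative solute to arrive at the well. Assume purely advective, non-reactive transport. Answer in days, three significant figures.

q = Ki = 98.6 × 0.0034 = 0.3352 m/d
Average linear velocity = 0.3352 / 0.27 = 1.242 m/d
t = L / v = 40.7 / 1.242 = 32.78 d

32.8 days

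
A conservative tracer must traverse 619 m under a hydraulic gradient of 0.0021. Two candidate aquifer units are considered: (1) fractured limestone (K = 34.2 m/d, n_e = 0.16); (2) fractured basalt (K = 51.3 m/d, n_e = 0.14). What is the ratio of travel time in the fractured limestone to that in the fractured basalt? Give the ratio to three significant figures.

1.71

Unit 1 (fractured limestone): v = 34.2×0.0021/0.16 = 0.4489 m/d, t = 619/0.4489 = 1379 d
Unit 2 (fractured basalt): v = 51.3×0.0021/0.14 = 0.7695 m/d, t = 619/0.7695 = 804.4 d
t(fractured limestone) / t(fractured basalt) = 1379/804.4 = 1.71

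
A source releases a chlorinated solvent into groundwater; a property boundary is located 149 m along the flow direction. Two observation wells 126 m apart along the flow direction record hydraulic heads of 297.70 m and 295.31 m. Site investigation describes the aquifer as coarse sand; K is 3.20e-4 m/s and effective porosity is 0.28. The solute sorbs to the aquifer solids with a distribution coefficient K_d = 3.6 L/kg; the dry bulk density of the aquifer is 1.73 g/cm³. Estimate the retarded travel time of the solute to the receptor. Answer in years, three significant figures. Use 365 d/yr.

Hydraulic gradient i = (297.70 − 295.31) / 126 = 2.39 / 126 = 0.01897
K = 3.20e-4 m/s × 86400 s/d = 27.65 m/d
Darcy flux q = K·i = 27.65 × 0.01897 = 0.5244 m/d
v_s = q/n_e = 0.5244/0.28 = 1.873 m/d
Retardation R = 1 + ρ_b·K_d/n = 1 + 1.73×3.6/0.28 = 23.24
Contaminant velocity v_c = v/R = 1.873/23.24 = 0.08058 m/d
t = L/v_c = 149/0.08058 = 1849 d
   = 1849/365 = 5.07 yr

5.07 years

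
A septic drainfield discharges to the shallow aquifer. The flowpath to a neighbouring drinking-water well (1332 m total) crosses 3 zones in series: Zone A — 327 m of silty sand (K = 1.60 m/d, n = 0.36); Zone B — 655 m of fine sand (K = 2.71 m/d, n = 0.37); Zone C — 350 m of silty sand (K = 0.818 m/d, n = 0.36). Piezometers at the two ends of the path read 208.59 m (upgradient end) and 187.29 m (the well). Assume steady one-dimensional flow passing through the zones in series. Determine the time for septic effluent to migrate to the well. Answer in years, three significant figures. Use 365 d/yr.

Total head drop ΔH = 208.59 − 187.29 = 21.30 m
Continuity: the same q passes through each zone, so ΔH = q·Σ(L_j/K_j) — the zones act as resistances in series.
Σ(L/K) = 327/1.60 + 655/2.71 + 350/0.818 = 204.4 + 241.7 + 427.9 = 873.9 d
q = ΔH / Σ(L/K) = 21.30 / 873.9 = 0.02437 m/d (same in every zone)
Zone A: v = q/n = 0.02437/0.36 = 0.06770 m/d → t_A = 327/0.06770 = 4830 d
Zone B: v = q/n = 0.02437/0.37 = 0.06587 m/d → t_B = 655/0.06587 = 9944 d
Zone C: v = q/n = 0.02437/0.36 = 0.06770 m/d → t_C = 350/0.06770 = 5170 d
Total t = 4830 + 9944 + 5170 = 19940 d
   = 19940 / 365 = 54.6 yr

54.6 years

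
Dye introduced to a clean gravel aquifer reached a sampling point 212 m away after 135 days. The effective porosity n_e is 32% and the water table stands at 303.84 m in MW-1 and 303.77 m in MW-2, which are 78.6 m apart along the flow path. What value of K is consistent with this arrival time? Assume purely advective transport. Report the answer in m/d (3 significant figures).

Hydraulic gradient i = (303.84 − 303.77) / 78.6 = 0.07 / 78.6 = 8.906e-4
v = L / t = 212 / 135 = 1.570 m/d
K = v · n / i = 1.570 × 0.32 / 8.906e-4 = 564 m/d

564 m/d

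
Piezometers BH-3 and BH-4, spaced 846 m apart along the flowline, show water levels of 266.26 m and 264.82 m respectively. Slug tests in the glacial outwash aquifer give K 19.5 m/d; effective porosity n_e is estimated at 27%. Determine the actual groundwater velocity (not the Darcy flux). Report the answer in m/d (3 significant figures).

0.123 m/d

Hydraulic gradient i = (266.26 − 264.82) / 846 = 1.44 / 846 = 0.001702
Darcy flux q = K·i = 19.5 × 0.001702 = 0.03319 m/d
v = Ki/n = 19.5·0.001702/0.27 = 0.1229 m/d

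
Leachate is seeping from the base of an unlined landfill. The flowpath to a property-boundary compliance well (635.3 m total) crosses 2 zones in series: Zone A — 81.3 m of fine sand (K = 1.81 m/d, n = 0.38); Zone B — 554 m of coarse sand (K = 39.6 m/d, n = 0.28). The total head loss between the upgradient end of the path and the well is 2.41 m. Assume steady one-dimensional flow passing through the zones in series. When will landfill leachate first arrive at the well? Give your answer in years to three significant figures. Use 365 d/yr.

12.5 years

Steady 1-D flow in series ⇒ the Darcy flux q is identical in every zone and the zone head losses add (resistances L/K in series).
Σ(L/K) = 81.3/1.81 + 554/39.6 = 44.92 + 13.99 = 58.91 d
q = ΔH / Σ(L/K) = 2.41 / 58.91 = 0.04091 m/d (same in every zone)
Zone A: v = q/n = 0.04091/0.38 = 0.1077 m/d → t_A = 81.3/0.1077 = 755.1 d
Zone B: v = q/n = 0.04091/0.28 = 0.1461 m/d → t_B = 554/0.1461 = 3792 d
Total t = 755.1 + 3792 = 4547 d
   = 4547 / 365 = 12.5 yr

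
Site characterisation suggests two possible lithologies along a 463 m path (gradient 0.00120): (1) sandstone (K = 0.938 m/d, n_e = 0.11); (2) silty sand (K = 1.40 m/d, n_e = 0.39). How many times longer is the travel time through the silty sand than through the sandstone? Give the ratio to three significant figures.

2.38

Unit 1 (sandstone): v = 0.938×0.0012/0.11 = 0.01023 m/d, t = 463/0.01023 = 45250 d
Unit 2 (silty sand): v = 1.40×0.0012/0.39 = 0.004308 m/d, t = 463/0.004308 = 107500 d
t(silty sand) / t(sandstone) = 107500/45250 = 2.38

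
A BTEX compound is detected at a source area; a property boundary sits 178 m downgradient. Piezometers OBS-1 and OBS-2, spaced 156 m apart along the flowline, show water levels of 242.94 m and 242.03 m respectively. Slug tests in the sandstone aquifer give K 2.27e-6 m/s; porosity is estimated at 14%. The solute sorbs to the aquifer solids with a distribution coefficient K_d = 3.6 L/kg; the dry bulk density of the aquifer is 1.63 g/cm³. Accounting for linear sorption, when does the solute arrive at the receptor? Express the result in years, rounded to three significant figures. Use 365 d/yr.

Hydraulic gradient i = (242.94 − 242.03) / 156 = 0.91 / 156 = 0.005833
K = 2.27e-6 m/s × 86400 s/d = 0.1961 m/d
Darcy flux q = K·i = 0.1961 × 0.005833 = 0.001144 m/d
Average linear velocity = 0.001144 / 0.14 = 0.008172 m/d
Retardation R = 1 + ρ_b·K_d/n = 1 + 1.63×3.6/0.14 = 42.91
Contaminant velocity v_c = v/R = 0.008172/42.91 = 1.904e-4 m/d
t = L/v_c = 178/1.904e-4 = 934700 d
   = 934700/365 = 2560 yr

2560 years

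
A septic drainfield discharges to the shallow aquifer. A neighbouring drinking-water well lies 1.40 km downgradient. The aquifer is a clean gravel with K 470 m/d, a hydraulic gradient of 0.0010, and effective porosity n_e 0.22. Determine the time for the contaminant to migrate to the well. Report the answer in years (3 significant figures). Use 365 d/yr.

q = Ki = 470 × 0.0010 = 0.4700 m/d
v = Ki/n = 470·0.0010/0.22 = 2.136 m/d
L = 1.40 km = 1400 m
t = L / v = 1400 / 2.136 = 655.3 d
   = 655.3 / 365 = 1.80 yr

1.80 years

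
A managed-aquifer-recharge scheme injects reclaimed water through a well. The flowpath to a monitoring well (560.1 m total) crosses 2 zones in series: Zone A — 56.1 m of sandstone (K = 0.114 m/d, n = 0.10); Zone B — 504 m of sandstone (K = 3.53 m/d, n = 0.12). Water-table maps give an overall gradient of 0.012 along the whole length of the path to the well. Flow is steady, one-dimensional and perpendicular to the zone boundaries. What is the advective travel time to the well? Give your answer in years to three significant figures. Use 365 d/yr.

Continuity: the same q passes through each zone, so ΔH = q·Σ(L_j/K_j) — the zones act as resistances in series.
Σ(L/K) = 56.1/0.114 + 504/3.53 = 492.1 + 142.8 = 634.9 d
K_eq = L_total / Σ(L/K) = 560.1 / 634.9 = 0.8822 m/d
q = K_eq · i = 0.8822 × 0.012 = 0.01059 m/d (same in every zone)
Zone A: v = q/n = 0.01059/0.10 = 0.1059 m/d → t_A = 56.1/0.1059 = 529.9 d
Zone B: v = q/n = 0.01059/0.12 = 0.08822 m/d → t_B = 504/0.08822 = 5713 d
Total t = 529.9 + 5713 = 6243 d
   = 6243 / 365 = 17.1 yr

17.1 years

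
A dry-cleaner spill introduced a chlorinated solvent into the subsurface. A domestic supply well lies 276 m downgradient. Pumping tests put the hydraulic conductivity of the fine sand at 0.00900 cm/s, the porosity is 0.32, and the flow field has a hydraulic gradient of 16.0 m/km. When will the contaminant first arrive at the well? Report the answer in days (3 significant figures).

K = 0.00900 cm/s × 864 = 7.776 m/d
Darcy flux q = K·i = 7.776 × 0.016 = 0.1244 m/d
Average linear velocity = 0.1244 / 0.32 = 0.3888 m/d
t = L / v = 276 / 0.3888 = 709.9 d

710 days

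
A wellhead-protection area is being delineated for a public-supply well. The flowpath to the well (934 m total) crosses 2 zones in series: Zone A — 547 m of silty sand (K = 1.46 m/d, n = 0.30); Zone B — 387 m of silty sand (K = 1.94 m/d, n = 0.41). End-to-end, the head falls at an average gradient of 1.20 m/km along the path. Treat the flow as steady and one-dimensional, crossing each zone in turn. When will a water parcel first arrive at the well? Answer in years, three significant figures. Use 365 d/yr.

Steady 1-D flow in series ⇒ the Darcy flux q is identical in every zone and the zone head losses add (resistances L/K in series).
Σ(L/K) = 547/1.46 + 387/1.94 = 374.7 + 199.5 = 574.1 d
K_eq = L_total / Σ(L/K) = 934 / 574.1 = 1.627 m/d
q = K_eq · i = 1.627 × 0.0012 = 0.001952 m/d (same in every zone)
Zone A: v = q/n = 0.001952/0.30 = 0.006507 m/d → t_A = 547/0.006507 = 84060 d
Zone B: v = q/n = 0.001952/0.41 = 0.004761 m/d → t_B = 387/0.004761 = 81280 d
Total t = 84060 + 81280 = 165300 d
   = 165300 / 365 = 453 yr

453 years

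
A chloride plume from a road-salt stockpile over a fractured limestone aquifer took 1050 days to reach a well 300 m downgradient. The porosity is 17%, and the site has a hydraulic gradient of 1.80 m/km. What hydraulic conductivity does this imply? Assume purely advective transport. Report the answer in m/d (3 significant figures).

v = L / t = 300 / 1050 = 0.2857 m/d
K = v · n / i = 0.2857 × 0.17 / 0.0018 = 27.0 m/d

27.0 m/d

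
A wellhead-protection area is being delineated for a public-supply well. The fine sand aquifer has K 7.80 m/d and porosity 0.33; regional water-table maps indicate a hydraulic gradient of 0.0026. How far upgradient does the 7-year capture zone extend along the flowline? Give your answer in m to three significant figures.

157 m

Specific discharge q = 7.80 × 0.0026 = 0.02028 m/d
Seepage velocity v = q / n = 0.02028 / 0.33 = 0.06145 m/d
T = 7 yr × 365 = 2555 d
L = v × T = 0.06145 × 2555 = 157.0 m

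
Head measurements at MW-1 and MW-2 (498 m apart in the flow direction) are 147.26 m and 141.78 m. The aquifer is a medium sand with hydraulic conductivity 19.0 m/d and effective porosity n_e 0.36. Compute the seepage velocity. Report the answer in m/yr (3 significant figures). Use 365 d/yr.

Hydraulic gradient i = (147.26 − 141.78) / 498 = 5.48 / 498 = 0.01100
q = Ki = 19.0 × 0.01100 = 0.2091 m/d
v_s = q/n_e = 0.2091/0.36 = 0.5808 m/d
   = 0.5808 × 365 = 212 m/yr

212 m/yr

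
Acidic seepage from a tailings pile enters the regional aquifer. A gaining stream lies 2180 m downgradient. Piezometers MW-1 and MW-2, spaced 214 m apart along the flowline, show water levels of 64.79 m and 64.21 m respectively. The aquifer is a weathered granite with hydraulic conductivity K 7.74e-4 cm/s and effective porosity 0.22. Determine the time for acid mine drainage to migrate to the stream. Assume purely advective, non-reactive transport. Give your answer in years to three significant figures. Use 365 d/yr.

725 years

Hydraulic gradient i = (64.79 − 64.21) / 214 = 0.58 / 214 = 0.002710
K = 7.74e-4 cm/s × 864 = 0.6687 m/d
q = Ki = 0.6687 × 0.002710 = 0.001812 m/d
Average linear velocity = 0.001812 / 0.22 = 0.008238 m/d
t = L / v = 2180 / 0.008238 = 264600 d
   = 264600 / 365 = 725 yr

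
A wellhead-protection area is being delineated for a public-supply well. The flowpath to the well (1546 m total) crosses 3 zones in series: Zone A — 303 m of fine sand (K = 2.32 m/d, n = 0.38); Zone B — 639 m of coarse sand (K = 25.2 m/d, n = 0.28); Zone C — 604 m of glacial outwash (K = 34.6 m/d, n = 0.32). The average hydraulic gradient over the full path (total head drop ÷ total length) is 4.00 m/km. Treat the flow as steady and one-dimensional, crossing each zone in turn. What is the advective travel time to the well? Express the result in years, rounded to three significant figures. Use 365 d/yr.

37.4 years

Continuity: the same q passes through each zone, so ΔH = q·Σ(L_j/K_j) — the zones act as resistances in series.
Σ(L/K) = 303/2.32 + 639/25.2 + 604/34.6 = 130.6 + 25.36 + 17.46 = 173.4 d
K_eq = L_total / Σ(L/K) = 1546 / 173.4 = 8.915 m/d
q = K_eq · i = 8.915 × 0.0040 = 0.03566 m/d (same in every zone)
Zone A: v = q/n = 0.03566/0.38 = 0.09384 m/d → t_A = 303/0.09384 = 3229 d
Zone B: v = q/n = 0.03566/0.28 = 0.1274 m/d → t_B = 639/0.1274 = 5017 d
Zone C: v = q/n = 0.03566/0.32 = 0.1114 m/d → t_C = 604/0.1114 = 5420 d
Total t = 3229 + 5017 + 5420 = 13670 d
   = 13670 / 365 = 37.4 yr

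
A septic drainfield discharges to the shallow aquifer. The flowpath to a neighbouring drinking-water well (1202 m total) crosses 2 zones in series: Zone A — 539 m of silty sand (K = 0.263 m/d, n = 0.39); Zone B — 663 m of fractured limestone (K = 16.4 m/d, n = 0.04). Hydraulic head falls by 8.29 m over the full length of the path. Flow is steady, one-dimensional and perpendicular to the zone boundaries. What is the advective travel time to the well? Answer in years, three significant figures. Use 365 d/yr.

Steady 1-D flow in series ⇒ the Darcy flux q is identical in every zone and the zone head losses add (resistances L/K in series).
Σ(L/K) = 539/0.263 + 663/16.4 = 2049 + 40.43 = 2090 d
q = ΔH / Σ(L/K) = 8.29 / 2090 = 0.003967 m/d (same in every zone)
Zone A: v = q/n = 0.003967/0.39 = 0.01017 m/d → t_A = 539/0.01017 = 52990 d
Zone B: v = q/n = 0.003967/0.04 = 0.09917 m/d → t_B = 663/0.09917 = 6686 d
Total t = 52990 + 6686 = 59680 d
   = 59680 / 365 = 164 yr

164 years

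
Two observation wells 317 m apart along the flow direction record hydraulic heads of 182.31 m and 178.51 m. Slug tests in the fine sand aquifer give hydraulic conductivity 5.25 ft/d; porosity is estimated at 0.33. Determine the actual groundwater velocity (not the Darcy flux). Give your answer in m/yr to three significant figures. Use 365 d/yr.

21.2 m/yr

Hydraulic gradient i = (182.31 − 178.51) / 317 = 3.80 / 317 = 0.01199
K = 5.25 ft/d × 0.3048 = 1.600 m/d
q = Ki = 1.600 × 0.01199 = 0.01918 m/d
v = Ki/n = 1.600·0.01199/0.33 = 0.05813 m/d
   = 0.05813 × 365 = 21.2 m/yr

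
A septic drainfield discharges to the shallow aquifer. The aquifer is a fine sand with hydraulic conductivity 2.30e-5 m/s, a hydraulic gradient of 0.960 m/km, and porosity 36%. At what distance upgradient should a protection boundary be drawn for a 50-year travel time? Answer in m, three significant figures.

K = 2.30e-5 m/s × 86400 s/d = 1.987 m/d
Specific discharge q = 1.987 × 9.6e-4 = 0.001908 m/d
v = Ki/n = 1.987·9.6e-4/0.36 = 0.005299 m/d
T = 50 yr × 365 = 18250 d
L = v × T = 0.005299 × 18250 = 96.71 m

96.7 m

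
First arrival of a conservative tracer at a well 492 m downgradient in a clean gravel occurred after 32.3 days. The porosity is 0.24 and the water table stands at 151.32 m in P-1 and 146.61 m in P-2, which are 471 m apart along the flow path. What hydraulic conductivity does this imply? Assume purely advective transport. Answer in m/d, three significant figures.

Hydraulic gradient i = (151.32 − 146.61) / 471 = 4.71 / 471 = 0.01000
v = L / t = 492 / 32.3 = 15.23 m/d
K = v · n / i = 15.23 × 0.24 / 0.01000 = 366 m/d

366 m/d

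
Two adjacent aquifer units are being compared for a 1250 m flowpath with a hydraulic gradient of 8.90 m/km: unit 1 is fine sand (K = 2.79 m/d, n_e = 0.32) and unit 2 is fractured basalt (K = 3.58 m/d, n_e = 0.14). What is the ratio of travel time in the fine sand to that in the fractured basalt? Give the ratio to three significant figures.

2.93

Unit 1 (fine sand): v = 2.79×0.0089/0.32 = 0.07760 m/d, t = 1250/0.07760 = 16110 d
Unit 2 (fractured basalt): v = 3.58×0.0089/0.14 = 0.2276 m/d, t = 1250/0.2276 = 5492 d
t(fine sand) / t(fractured basalt) = 16110/5492 = 2.93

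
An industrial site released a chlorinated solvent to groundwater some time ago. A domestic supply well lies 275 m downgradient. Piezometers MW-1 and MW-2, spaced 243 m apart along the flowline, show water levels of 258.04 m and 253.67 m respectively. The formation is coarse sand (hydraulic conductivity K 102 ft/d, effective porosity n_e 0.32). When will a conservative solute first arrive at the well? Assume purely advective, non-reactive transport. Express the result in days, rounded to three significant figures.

157 days

Hydraulic gradient i = (258.04 − 253.67) / 243 = 4.37 / 243 = 0.01798
K = 102 ft/d × 0.3048 = 31.09 m/d
Specific discharge q = 31.09 × 0.01798 = 0.5591 m/d
Seepage velocity v = q / n = 0.5591 / 0.32 = 1.747 m/d
t = L / v = 275 / 1.747 = 157.4 d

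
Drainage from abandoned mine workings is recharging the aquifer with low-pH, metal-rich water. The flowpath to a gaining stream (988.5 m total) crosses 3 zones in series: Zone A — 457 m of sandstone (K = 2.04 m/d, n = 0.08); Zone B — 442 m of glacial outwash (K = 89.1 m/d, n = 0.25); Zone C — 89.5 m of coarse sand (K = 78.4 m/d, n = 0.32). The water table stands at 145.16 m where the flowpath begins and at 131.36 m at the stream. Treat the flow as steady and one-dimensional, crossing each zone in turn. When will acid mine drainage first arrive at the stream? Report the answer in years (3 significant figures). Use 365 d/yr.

Total head drop ΔH = 145.16 − 131.36 = 13.80 m
Steady 1-D flow in series ⇒ the Darcy flux q is identical in every zone and the zone head losses add (resistances L/K in series).
Σ(L/K) = 457/2.04 + 442/89.1 + 89.5/78.4 = 224.0 + 4.961 + 1.142 = 230.1 d
q = ΔH / Σ(L/K) = 13.80 / 230.1 = 0.05997 m/d (same in every zone)
Zone A: v = q/n = 0.05997/0.08 = 0.7496 m/d → t_A = 457/0.7496 = 609.7 d
Zone B: v = q/n = 0.05997/0.25 = 0.2399 m/d → t_B = 442/0.2399 = 1843 d
Zone C: v = q/n = 0.05997/0.32 = 0.1874 m/d → t_C = 89.5/0.1874 = 477.6 d
Total t = 609.7 + 1843 + 477.6 = 2930 d
   = 2930 / 365 = 8.03 yr

8.03 years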